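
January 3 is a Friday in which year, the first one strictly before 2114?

2110

From one year to the next, a fixed date's weekday advances by 1, or by 2 when a Feb 29 lies between the two dates.
2114: January 3 is Wednesday.
2113: Tuesday (−1)
2112: Sunday (−2)
2111: Saturday (−1)
2110: Friday (−1)
January 3 falls on a Friday in 2110.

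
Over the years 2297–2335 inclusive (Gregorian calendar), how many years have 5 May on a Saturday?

6

Track 5 May's weekday year by year (advancing +1, or +2 across a Feb 29):
  2297: Wed  2298: Thu (+1)  2299: Fri (+1)  2300: Sat (+1) ✓  2301: Sun (+1)
  2302: Mon (+1)  2303: Tue (+1)  2304: Thu (+2)  2305: Fri (+1)  2306: Sat (+1) ✓
  2307: Sun (+1)  2308: Tue (+2)  2309: Wed (+1)  2310: Thu (+1)  … (11 more years) …
  2322: Fri (+1)  2323: Sat (+1) ✓  2324: Mon (+2)  2325: Tue (+1)  2326: Wed (+1)
  2327: Thu (+1)  2328: Sat (+2) ✓  2329: Sun (+1)  2330: Mon (+1)  2331: Tue (+1)
  2332: Thu (+2)  2333: Fri (+1)  2334: Sat (+1) ✓  2335: Sun (+1)
Saturday years: 2300, 2306, 2317, 2323, 2328, 2334 — 6 in total.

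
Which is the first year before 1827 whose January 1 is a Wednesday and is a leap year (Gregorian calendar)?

Jan 1 advances by 2 weekdays after a leap year and by 1 after a common year.
1827: Jan 1 is Monday.
1826: Sunday
1825: Saturday
1824: Thursday (leap)
1823: Wednesday
1822: Tuesday
1821: Monday
1820: Saturday (leap)
1819: Friday
1818: Thursday
1817: Wednesday
1816: Monday (leap)
1815: Sunday
1814: Saturday
1813: Friday
1812: Wednesday (leap)
1812 begins on a Wednesday and is a leap year.

1812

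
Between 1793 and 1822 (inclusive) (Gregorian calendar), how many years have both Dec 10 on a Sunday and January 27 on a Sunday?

0

Check each year's weekday for Dec 10 and January 27:
  1793: Tue/Sun  1794: Wed/Mon  1795: Thu/Tue  1796: Sat/Wed  1797: Sun/Fri  1798: Mon/Sat  1799: Tue/Sun  1800: Wed/Mon  1801: Thu/Tue  1802: Fri/Wed  1803: Sat/Thu  1804: Mon/Fri  1805: Tue/Sun  1806: Wed/Mon  1807: Thu/Tue  1808: Sat/Wed  1809: Sun/Fri  1810: Mon/Sat  1811: Tue/Sun  1812: Thu/Mon  1813: Fri/Wed  1814: Sat/Thu  1815: Sun/Fri  1816: Tue/Sat  1817: Wed/Mon  1818: Thu/Tue  1819: Fri/Wed  1820: Sun/Thu  1821: Mon/Sat  1822: Tue/Sun
Both conditions hold in: no year — 0.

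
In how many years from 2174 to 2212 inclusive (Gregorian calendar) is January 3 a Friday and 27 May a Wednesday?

1

Check each year's weekday for January 3 and 27 May:
  2174: Mon/Fri  2175: Tue/Sat  2176: Wed/Mon  2177: Fri/Tue  2178: Sat/Wed  2179: Sun/Thu  2180: Mon/Sat  2181: Wed/Sun  2182: Thu/Mon  2183: Fri/Tue  2184: Sat/Thu  2185: Mon/Fri  2186: Tue/Sat  2187: Wed/Sun  …(11 more)…  2199: Thu/Mon  2200: Fri/Tue  2201: Sat/Wed  2202: Sun/Thu  2203: Mon/Fri  2204: Tue/Sun  2205: Thu/Mon  2206: Fri/Tue  2207: Sat/Wed  2208: Sun/Fri  2209: Tue/Sat  2210: Wed/Sun  2211: Thu/Mon  2212: Fri/Wed ✓
Both conditions hold in: 2212 — 1.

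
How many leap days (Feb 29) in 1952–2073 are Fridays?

5

Leap years in 1952–2073: 31 of them.
Feb 29 weekday advances by 5 (mod 7) from one leap year to the next four years later (or differs when a century non-leap intervenes).
Leap-day weekdays: 1952:Fri✓ 1956:Wed 1960:Mon 1964:Sat 1968:Thu 1972:Tue 1976:Sun 1980:Fri✓ 1984:Wed 1988:Mon 1992:Sat 1996:Thu 2000:Tue …(5 more)… 2024:Thu 2028:Tue 2032:Sun 2036:Fri✓ 2040:Wed 2044:Mon 2048:Sat 2052:Thu 2056:Tue 2060:Sun 2064:Fri✓ 2068:Wed 2072:Mon
Friday: 1952, 1980, 2008, 2036, 2064 → 5.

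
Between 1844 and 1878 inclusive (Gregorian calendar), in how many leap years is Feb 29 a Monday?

1

Leap years in 1844–1878: 9 of them.
Feb 29 weekday advances by 5 (mod 7) from one leap year to the next four years later (or differs when a century non-leap intervenes).
Leap-day weekdays: 1844:Thu 1848:Tue 1852:Sun 1856:Fri 1860:Wed 1864:Mon✓ 1868:Sat 1872:Thu 1876:Tue
Monday: 1864 → 1.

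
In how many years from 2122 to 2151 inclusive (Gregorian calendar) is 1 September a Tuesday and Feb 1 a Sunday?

Check each year's weekday for 1 September and Feb 1:
  2122: Tue/Sun ✓  2123: Wed/Mon  2124: Fri/Tue  2125: Sat/Thu  2126: Sun/Fri  2127: Mon/Sat  2128: Wed/Sun  2129: Thu/Tue  2130: Fri/Wed  2131: Sat/Thu  2132: Mon/Fri  2133: Tue/Sun ✓  2134: Wed/Mon  2135: Thu/Tue  2136: Sat/Wed  2137: Sun/Fri  2138: Mon/Sat  2139: Tue/Sun ✓  2140: Thu/Mon  2141: Fri/Wed  2142: Sat/Thu  2143: Sun/Fri  2144: Tue/Sat  2145: Wed/Mon  2146: Thu/Tue  2147: Fri/Wed  2148: Sun/Thu  2149: Mon/Sat  2150: Tue/Sun ✓  2151: Wed/Mon
Both conditions hold in: 2122, 2133, 2139, 2150 — 4.

4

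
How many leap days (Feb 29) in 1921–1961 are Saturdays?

Leap years in 1921–1961: 10 of them.
Feb 29 weekday advances by 5 (mod 7) from one leap year to the next four years later (or differs when a century non-leap intervenes).
Leap-day weekdays: 1924:Fri 1928:Wed 1932:Mon 1936:Sat✓ 1940:Thu 1944:Tue 1948:Sun 1952:Fri 1956:Wed 1960:Mon
Saturday: 1936 → 1.

1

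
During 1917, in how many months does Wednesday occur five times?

A month of length L has five Wednesdays iff its first Wednesday is on day ≤ L−28 (so day 1–3 in a 31-day month, 1–2 in a 30-day month, day 1 in a leap February).
Checking each month of 1917: Jan starts Mon (31d) ✓; Feb starts Thu (28d); Mar starts Thu (31d); Apr starts Sun (30d); May starts Tue (31d) ✓; Jun starts Fri (30d); Jul starts Sun (31d); Aug starts Wed (31d) ✓; Sep starts Sat (30d); Oct starts Mon (31d) ✓; Nov starts Thu (30d); Dec starts Sat (31d).
Five-Wednesday months: January, May, August, October → 4.

4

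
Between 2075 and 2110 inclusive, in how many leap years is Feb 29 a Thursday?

Leap years in 2075–2110: 8 of them.
Feb 29 weekday advances by 5 (mod 7) from one leap year to the next four years later (or differs when a century non-leap intervenes).
Leap-day weekdays: 2076:Sat 2080:Thu✓ 2084:Tue 2088:Sun 2092:Fri 2096:Wed 2104:Fri 2108:Wed
Thursday: 2080 → 1.

1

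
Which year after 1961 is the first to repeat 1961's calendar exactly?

1967

Two years share a calendar iff Jan 1 falls on the same weekday and both are leap or both are common. 1961: Jan 1 is Sunday, common year.
1962: Jan 1 Monday, common
1963: Jan 1 Tuesday, common
1964: Jan 1 Wednesday, leap
1965: Jan 1 Friday, common
1966: Jan 1 Saturday, common
1967: Jan 1 Sunday, common
1967 matches on both conditions.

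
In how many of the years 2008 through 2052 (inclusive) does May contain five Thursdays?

May has 31 days; it has five Thursdays when Thursday falls among the first (month-length − 28) days — i.e. when May 1 is one of Thursday/Wednesday/Tuesday.
May 1 by year: 2008:Thu✓ 2009:Fri 2010:Sat 2011:Sun 2012:Tue✓ 2013:Wed✓ 2014:Thu✓ 2015:Fri 2016:Sun 2017:Mon 2018:Tue✓ 2019:Wed✓ 2020:Fri 2021:Sat 2022:Sun …(15 more)… 2038:Sat 2039:Sun 2040:Tue✓ 2041:Wed✓ 2042:Thu✓ 2043:Fri 2044:Sun 2045:Mon 2046:Tue✓ 2047:Wed✓ 2048:Fri 2049:Sat 2050:Sun 2051:Mon 2052:Wed✓
Years with five Thursdays: 2008, 2012, 2013, 2014, 2018, 2019, 2024, 2025, 2029, 2030, 2031, 2035, 2036, 2040, 2041, 2042, 2046, 2047, 2052 → 19.

19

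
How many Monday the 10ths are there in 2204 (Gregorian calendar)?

2

Check the 10th of each month of 2204: Jan 10: Tue, Feb 10: Fri, Mar 10: Sat, Apr 10: Tue, May 10: Thu, Jun 10: Sun, Jul 10: Tue, Aug 10: Fri, Sep 10: Mon, Oct 10: Wed, Nov 10: Sat, Dec 10: Mon.
Monday occurs in September, December — 2 months.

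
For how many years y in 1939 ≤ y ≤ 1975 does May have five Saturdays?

16

May has 31 days; it has five Saturdays when Saturday falls among the first (month-length − 28) days — i.e. when May 1 is one of Saturday/Friday/Thursday.
May 1 by year: 1939:Mon 1940:Wed 1941:Thu✓ 1942:Fri✓ 1943:Sat✓ 1944:Mon 1945:Tue 1946:Wed 1947:Thu✓ 1948:Sat✓ 1949:Sun 1950:Mon 1951:Tue 1952:Thu✓ 1953:Fri✓ …(7 more)… 1961:Mon 1962:Tue 1963:Wed 1964:Fri✓ 1965:Sat✓ 1966:Sun 1967:Mon 1968:Wed 1969:Thu✓ 1970:Fri✓ 1971:Sat✓ 1972:Mon 1973:Tue 1974:Wed 1975:Thu✓
Years with five Saturdays: 1941, 1942, 1943, 1947, 1948, 1952, 1953, 1954, 1958, 1959, 1964, 1965, 1969, 1970, 1971, 1975 → 16.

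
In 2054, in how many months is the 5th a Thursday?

Check the 5th of each month of 2054: Jan 5: Mon, Feb 5: Thu, Mar 5: Thu, Apr 5: Sun, May 5: Tue, Jun 5: Fri, Jul 5: Sun, Aug 5: Wed, Sep 5: Sat, Oct 5: Mon, Nov 5: Thu, Dec 5: Sat.
Thursday occurs in February, March, November — 3 months.

3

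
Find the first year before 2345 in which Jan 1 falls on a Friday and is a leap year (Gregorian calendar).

2332

Jan 1 advances by 2 weekdays after a leap year and by 1 after a common year.
2345: Jan 1 is Monday.
2344: Saturday (leap)
2343: Friday
2342: Thursday
2341: Wednesday
2340: Monday (leap)
2339: Sunday
2338: Saturday
2337: Friday
2336: Wednesday (leap)
2335: Tuesday
2334: Monday
2333: Sunday
2332: Friday (leap)
2332 begins on a Friday and is a leap year.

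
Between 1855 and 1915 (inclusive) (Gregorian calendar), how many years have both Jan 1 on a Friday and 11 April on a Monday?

3

Check each year's weekday for Jan 1 and 11 April:
  1855: Mon/Wed  1856: Tue/Fri  1857: Thu/Sat  1858: Fri/Sun  1859: Sat/Mon  1860: Sun/Wed  1861: Tue/Thu  1862: Wed/Fri  1863: Thu/Sat  1864: Fri/Mon ✓  1865: Sun/Tue  1866: Mon/Wed  1867: Tue/Thu  1868: Wed/Sat  …(33 more)…  1902: Wed/Fri  1903: Thu/Sat  1904: Fri/Mon ✓  1905: Sun/Tue  1906: Mon/Wed  1907: Tue/Thu  1908: Wed/Sat  1909: Fri/Sun  1910: Sat/Mon  1911: Sun/Tue  1912: Mon/Thu  1913: Wed/Fri  1914: Thu/Sat  1915: Fri/Sun
Both conditions hold in: 1864, 1892, 1904 — 3.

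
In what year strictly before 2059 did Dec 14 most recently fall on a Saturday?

2058

From one year to the next, a fixed date's weekday advances by 1, or by 2 when a Feb 29 lies between the two dates.
2059: December 14 is Sunday.
2058: Saturday (−1)
Dec 14 falls on a Saturday in 2058.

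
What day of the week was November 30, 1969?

Sunday

January 1, 1969 is a Wednesday.
November 30 is day 334 of the year, i.e. 333 days after Jan 1.
333 mod 7 = 4, so advance 4 weekdays from Wednesday: Sunday.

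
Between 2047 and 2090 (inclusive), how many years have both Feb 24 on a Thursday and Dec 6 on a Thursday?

Check each year's weekday for Feb 24 and Dec 6:
  2047: Sun/Fri  2048: Mon/Sun  2049: Wed/Mon  2050: Thu/Tue  2051: Fri/Wed  2052: Sat/Fri  2053: Mon/Sat  2054: Tue/Sun  2055: Wed/Mon  2056: Thu/Wed  2057: Sat/Thu  2058: Sun/Fri  2059: Mon/Sat  2060: Tue/Mon  …(16 more)…  2077: Wed/Mon  2078: Thu/Tue  2079: Fri/Wed  2080: Sat/Fri  2081: Mon/Sat  2082: Tue/Sun  2083: Wed/Mon  2084: Thu/Wed  2085: Sat/Thu  2086: Sun/Fri  2087: Mon/Sat  2088: Tue/Mon  2089: Thu/Tue  2090: Fri/Wed
Both conditions hold in: no year — 0.

0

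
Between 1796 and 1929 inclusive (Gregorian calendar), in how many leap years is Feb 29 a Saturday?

Leap years in 1796–1929: 32 of them.
Feb 29 weekday advances by 5 (mod 7) from one leap year to the next four years later (or differs when a century non-leap intervenes).
Leap-day weekdays: 1796:Mon 1804:Wed 1808:Mon 1812:Sat✓ 1816:Thu 1820:Tue 1824:Sun 1828:Fri 1832:Wed 1836:Mon 1840:Sat✓ 1844:Thu 1848:Tue …(6 more)… 1876:Tue 1880:Sun 1884:Fri 1888:Wed 1892:Mon 1896:Sat✓ 1904:Mon 1908:Sat✓ 1912:Thu 1916:Tue 1920:Sun 1924:Fri 1928:Wed
Saturday: 1812, 1840, 1868, 1896, 1908 → 5.

5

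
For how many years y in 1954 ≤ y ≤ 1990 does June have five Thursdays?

June has 30 days; it has five Thursdays when Thursday falls among the first (month-length − 28) days — i.e. when June 1 is one of Thursday/Wednesday.
June 1 by year: 1954:Tue 1955:Wed✓ 1956:Fri 1957:Sat 1958:Sun 1959:Mon 1960:Wed✓ 1961:Thu✓ 1962:Fri 1963:Sat 1964:Mon 1965:Tue 1966:Wed✓ 1967:Thu✓ 1968:Sat …(7 more)… 1976:Tue 1977:Wed✓ 1978:Thu✓ 1979:Fri 1980:Sun 1981:Mon 1982:Tue 1983:Wed✓ 1984:Fri 1985:Sat 1986:Sun 1987:Mon 1988:Wed✓ 1989:Thu✓ 1990:Fri
Years with five Thursdays: 1955, 1960, 1961, 1966, 1967, 1972, 1977, 1978, 1983, 1988, 1989 → 11.

11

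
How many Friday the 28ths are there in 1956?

Check the 28th of each month of 1956: Jan 28: Sat, Feb 28: Tue, Mar 28: Wed, Apr 28: Sat, May 28: Mon, Jun 28: Thu, Jul 28: Sat, Aug 28: Tue, Sep 28: Fri, Oct 28: Sun, Nov 28: Wed, Dec 28: Fri.
Friday occurs in September, December — 2 months.

2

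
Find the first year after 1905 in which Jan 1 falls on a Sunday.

1911

Jan 1 advances by 2 weekdays after a leap year and by 1 after a common year.
1905: Jan 1 is Sunday.
1906: Monday
1907: Tuesday
1908: Wednesday (leap)
1909: Friday
1910: Saturday
1911: Sunday
1911 begins on a Sunday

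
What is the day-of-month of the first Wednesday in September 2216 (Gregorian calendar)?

September 1, 2216 is a Sunday, so the first Wednesday is the 4th.
The first Wednesday is 4 + 0 = 4.

4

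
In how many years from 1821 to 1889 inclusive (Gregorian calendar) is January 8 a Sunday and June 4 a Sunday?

Check each year's weekday for January 8 and June 4:
  1821: Mon/Mon  1822: Tue/Tue  1823: Wed/Wed  1824: Thu/Fri  1825: Sat/Sat  1826: Sun/Sun ✓  1827: Mon/Mon  1828: Tue/Wed  1829: Thu/Thu  1830: Fri/Fri  1831: Sat/Sat  1832: Sun/Mon  1833: Tue/Tue  1834: Wed/Wed  …(41 more)…  1876: Sat/Sun  1877: Mon/Mon  1878: Tue/Tue  1879: Wed/Wed  1880: Thu/Fri  1881: Sat/Sat  1882: Sun/Sun ✓  1883: Mon/Mon  1884: Tue/Wed  1885: Thu/Thu  1886: Fri/Fri  1887: Sat/Sat  1888: Sun/Mon  1889: Tue/Tue
Both conditions hold in: 1826, 1837, 1843, 1854, 1865, 1871, 1882 — 7.

7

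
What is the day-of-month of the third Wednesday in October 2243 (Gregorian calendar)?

October 1, 2243 is a Sunday, so the first Wednesday is the 4th.
The third Wednesday is 4 + 14 = 18.

18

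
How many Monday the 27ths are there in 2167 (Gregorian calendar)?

2

Check the 27th of each month of 2167: Jan 27: Tue, Feb 27: Fri, Mar 27: Fri, Apr 27: Mon, May 27: Wed, Jun 27: Sat, Jul 27: Mon, Aug 27: Thu, Sep 27: Sun, Oct 27: Tue, Nov 27: Fri, Dec 27: Sun.
Monday occurs in April, July — 2 months.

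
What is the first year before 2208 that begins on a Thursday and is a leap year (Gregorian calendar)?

2184

Jan 1 advances by 2 weekdays after a leap year and by 1 after a common year.
2208: Jan 1 is Friday (leap).
2207: Thursday
2206: Wednesday
2205: Tuesday
2204: Sunday (leap)
2203: Saturday
2202: Friday
2201: Thursday
2200: Wednesday
2199: Tuesday
2198: Monday
2197: Sunday
2196: Friday (leap)
2195: Thursday
2194: Wednesday
2193: Tuesday
2192: Sunday (leap)
2191: Saturday
2190: Friday
2189: Thursday
2188: Tuesday (leap)
2187: Monday
2186: Sunday
2185: Saturday
2184: Thursday (leap)
2184 begins on a Thursday and is a leap year.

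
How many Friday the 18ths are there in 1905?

1

Check the 18th of each month of 1905: Jan 18: Wed, Feb 18: Sat, Mar 18: Sat, Apr 18: Tue, May 18: Thu, Jun 18: Sun, Jul 18: Tue, Aug 18: Fri, Sep 18: Mon, Oct 18: Wed, Nov 18: Sat, Dec 18: Mon.
Friday occurs in August — 1 month.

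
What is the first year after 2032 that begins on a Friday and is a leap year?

Jan 1 advances by 2 weekdays after a leap year and by 1 after a common year.
2032: Jan 1 is Thursday (leap).
2033: Saturday
2034: Sunday
2035: Monday
2036: Tuesday (leap)
2037: Thursday
2038: Friday
2039: Saturday
2040: Sunday (leap)
2041: Tuesday
2042: Wednesday
2043: Thursday
2044: Friday (leap)
2044 begins on a Friday and is a leap year.

2044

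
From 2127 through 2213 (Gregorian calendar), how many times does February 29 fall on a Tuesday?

Leap years in 2127–2213: 21 of them.
Feb 29 weekday advances by 5 (mod 7) from one leap year to the next four years later (or differs when a century non-leap intervenes).
Leap-day weekdays: 2128:Sun 2132:Fri 2136:Wed 2140:Mon 2144:Sat 2148:Thu 2152:Tue✓ 2156:Sun 2160:Fri 2164:Wed 2168:Mon 2172:Sat 2176:Thu 2180:Tue✓ 2184:Sun 2188:Fri 2192:Wed 2196:Mon 2204:Wed 2208:Mon 2212:Sat
Tuesday: 2152, 2180 → 2.

2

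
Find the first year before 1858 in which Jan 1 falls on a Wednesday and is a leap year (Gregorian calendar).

Jan 1 advances by 2 weekdays after a leap year and by 1 after a common year.
1858: Jan 1 is Friday.
1857: Thursday
1856: Tuesday (leap)
1855: Monday
1854: Sunday
1853: Saturday
1852: Thursday (leap)
1851: Wednesday
1850: Tuesday
1849: Monday
1848: Saturday (leap)
1847: Friday
1846: Thursday
1845: Wednesday
1844: Monday (leap)
1843: Sunday
1842: Saturday
1841: Friday
1840: Wednesday (leap)
1840 begins on a Wednesday and is a leap year.

1840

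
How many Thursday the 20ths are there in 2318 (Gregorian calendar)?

1

Check the 20th of each month of 2318: Jan 20: Sun, Feb 20: Wed, Mar 20: Wed, Apr 20: Sat, May 20: Mon, Jun 20: Thu, Jul 20: Sat, Aug 20: Tue, Sep 20: Fri, Oct 20: Sun, Nov 20: Wed, Dec 20: Fri.
Thursday occurs in June — 1 month.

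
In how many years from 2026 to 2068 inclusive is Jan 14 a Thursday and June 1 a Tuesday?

5

Check each year's weekday for Jan 14 and June 1:
  2026: Wed/Mon  2027: Thu/Tue ✓  2028: Fri/Thu  2029: Sun/Fri  2030: Mon/Sat  2031: Tue/Sun  2032: Wed/Tue  2033: Fri/Wed  2034: Sat/Thu  2035: Sun/Fri  2036: Mon/Sun  2037: Wed/Mon  2038: Thu/Tue ✓  2039: Fri/Wed  …(15 more)…  2055: Thu/Tue ✓  2056: Fri/Thu  2057: Sun/Fri  2058: Mon/Sat  2059: Tue/Sun  2060: Wed/Tue  2061: Fri/Wed  2062: Sat/Thu  2063: Sun/Fri  2064: Mon/Sun  2065: Wed/Mon  2066: Thu/Tue ✓  2067: Fri/Wed  2068: Sat/Fri
Both conditions hold in: 2027, 2038, 2049, 2055, 2066 — 5.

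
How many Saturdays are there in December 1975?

4

December 1975 has 31 days and begins on Monday.
The first Saturday is December 6.
Saturdays fall on 6, 13, 20, 27 — that's 4.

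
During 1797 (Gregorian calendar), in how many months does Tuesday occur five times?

A month of length L has five Tuesdays iff its first Tuesday is on day ≤ L−28 (so day 1–3 in a 31-day month, 1–2 in a 30-day month, day 1 in a leap February).
Checking each month of 1797: Jan starts Sun (31d) ✓; Feb starts Wed (28d); Mar starts Wed (31d); Apr starts Sat (30d); May starts Mon (31d) ✓; Jun starts Thu (30d); Jul starts Sat (31d); Aug starts Tue (31d) ✓; Sep starts Fri (30d); Oct starts Sun (31d) ✓; Nov starts Wed (30d); Dec starts Fri (31d).
Five-Tuesday months: January, May, August, October → 4.

4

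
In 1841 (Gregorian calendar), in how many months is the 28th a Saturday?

1

Check the 28th of each month of 1841: Jan 28: Thu, Feb 28: Sun, Mar 28: Sun, Apr 28: Wed, May 28: Fri, Jun 28: Mon, Jul 28: Wed, Aug 28: Sat, Sep 28: Tue, Oct 28: Thu, Nov 28: Sun, Dec 28: Tue.
Saturday occurs in August — 1 month.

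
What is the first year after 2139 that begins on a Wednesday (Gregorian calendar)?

Jan 1 advances by 2 weekdays after a leap year and by 1 after a common year.
2139: Jan 1 is Thursday.
2140: Friday (leap)
2141: Sunday
2142: Monday
2143: Tuesday
2144: Wednesday (leap)
2144 begins on a Wednesday

2144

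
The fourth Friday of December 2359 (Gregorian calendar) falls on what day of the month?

25

December 1, 2359 is a Tuesday, so the first Friday is the 4th.
The fourth Friday is 4 + 21 = 25.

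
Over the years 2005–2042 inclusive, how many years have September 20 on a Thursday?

Track September 20's weekday year by year (advancing +1, or +2 across a Feb 29):
  2005: Tue  2006: Wed (+1)  2007: Thu (+1) ✓  2008: Sat (+2)  2009: Sun (+1)
  2010: Mon (+1)  2011: Tue (+1)  2012: Thu (+2) ✓  2013: Fri (+1)  2014: Sat (+1)
  2015: Sun (+1)  2016: Tue (+2)  2017: Wed (+1)  2018: Thu (+1) ✓  … (10 more years) …
  2029: Thu (+1) ✓  2030: Fri (+1)  2031: Sat (+1)  2032: Mon (+2)  2033: Tue (+1)
  2034: Wed (+1)  2035: Thu (+1) ✓  2036: Sat (+2)  2037: Sun (+1)  2038: Mon (+1)
  2039: Tue (+1)  2040: Thu (+2) ✓  2041: Fri (+1)  2042: Sat (+1)
Thursday years: 2007, 2012, 2018, 2029, 2035, 2040 — 6 in total.

6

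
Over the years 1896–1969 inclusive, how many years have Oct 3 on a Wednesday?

Track Oct 3's weekday year by year (advancing +1, or +2 across a Feb 29):
  1896: Sat  1897: Sun (+1)  1898: Mon (+1)  1899: Tue (+1)  1900: Wed (+1) ✓
  1901: Thu (+1)  1902: Fri (+1)  1903: Sat (+1)  1904: Mon (+2)  1905: Tue (+1)
  1906: Wed (+1) ✓  1907: Thu (+1)  1908: Sat (+2)  1909: Sun (+1)  … (46 more years) …
  1956: Wed (+2) ✓  1957: Thu (+1)  1958: Fri (+1)  1959: Sat (+1)  1960: Mon (+2)
  1961: Tue (+1)  1962: Wed (+1) ✓  1963: Thu (+1)  1964: Sat (+2)  1965: Sun (+1)
  1966: Mon (+1)  1967: Tue (+1)  1968: Thu (+2)  1969: Fri (+1)
Wednesday years: 1900, 1906, 1917, 1923, 1928, 1934, 1945, 1951, 1956, 1962 — 10 in total.

10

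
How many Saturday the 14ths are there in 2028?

Check the 14th of each month of 2028: Jan 14: Fri, Feb 14: Mon, Mar 14: Tue, Apr 14: Fri, May 14: Sun, Jun 14: Wed, Jul 14: Fri, Aug 14: Mon, Sep 14: Thu, Oct 14: Sat, Nov 14: Tue, Dec 14: Thu.
Saturday occurs in October — 1 month.

1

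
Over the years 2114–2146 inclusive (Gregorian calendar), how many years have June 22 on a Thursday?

4

Track June 22's weekday year by year (advancing +1, or +2 across a Feb 29):
  2114: Fri  2115: Sat (+1)  2116: Mon (+2)  2117: Tue (+1)  2118: Wed (+1)
  2119: Thu (+1) ✓  2120: Sat (+2)  2121: Sun (+1)  2122: Mon (+1)  2123: Tue (+1)
  2124: Thu (+2) ✓  2125: Fri (+1)  2126: Sat (+1)  2127: Sun (+1)  … (5 more years) …
  2133: Mon (+1)  2134: Tue (+1)  2135: Wed (+1)  2136: Fri (+2)  2137: Sat (+1)
  2138: Sun (+1)  2139: Mon (+1)  2140: Wed (+2)  2141: Thu (+1) ✓  2142: Fri (+1)
  2143: Sat (+1)  2144: Mon (+2)  2145: Tue (+1)  2146: Wed (+1)
Thursday years: 2119, 2124, 2130, 2141 — 4 in total.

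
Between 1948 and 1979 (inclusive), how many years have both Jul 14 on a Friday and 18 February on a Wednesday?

0

Check each year's weekday for Jul 14 and 18 February:
  1948: Wed/Wed  1949: Thu/Fri  1950: Fri/Sat  1951: Sat/Sun  1952: Mon/Mon  1953: Tue/Wed  1954: Wed/Thu  1955: Thu/Fri  1956: Sat/Sat  1957: Sun/Mon  1958: Mon/Tue  1959: Tue/Wed  1960: Thu/Thu  1961: Fri/Sat  …(4 more)…  1966: Thu/Fri  1967: Fri/Sat  1968: Sun/Sun  1969: Mon/Tue  1970: Tue/Wed  1971: Wed/Thu  1972: Fri/Fri  1973: Sat/Sun  1974: Sun/Mon  1975: Mon/Tue  1976: Wed/Wed  1977: Thu/Fri  1978: Fri/Sat  1979: Sat/Sun
Both conditions hold in: no year — 0.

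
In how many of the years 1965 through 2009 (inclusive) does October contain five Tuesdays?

October has 31 days; it has five Tuesdays when Tuesday falls among the first (month-length − 28) days — i.e. when October 1 is one of Tuesday/Monday/Sunday.
October 1 by year: 1965:Fri 1966:Sat 1967:Sun✓ 1968:Tue✓ 1969:Wed 1970:Thu 1971:Fri 1972:Sun✓ 1973:Mon✓ 1974:Tue✓ 1975:Wed 1976:Fri 1977:Sat 1978:Sun✓ 1979:Mon✓ …(15 more)… 1995:Sun✓ 1996:Tue✓ 1997:Wed 1998:Thu 1999:Fri 2000:Sun✓ 2001:Mon✓ 2002:Tue✓ 2003:Wed 2004:Fri 2005:Sat 2006:Sun✓ 2007:Mon✓ 2008:Wed 2009:Thu
Years with five Tuesdays: 1967, 1968, 1972, 1973, 1974, 1978, 1979, 1984, 1985, 1989, 1990, 1991, 1995, 1996, 2000, 2001, 2002, 2006, 2007 → 19.

19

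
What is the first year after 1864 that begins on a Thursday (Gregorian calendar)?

Jan 1 advances by 2 weekdays after a leap year and by 1 after a common year.
1864: Jan 1 is Friday (leap).
1865: Sunday
1866: Monday
1867: Tuesday
1868: Wednesday (leap)
1869: Friday
1870: Saturday
1871: Sunday
1872: Monday (leap)
1873: Wednesday
1874: Thursday
1874 begins on a Thursday

1874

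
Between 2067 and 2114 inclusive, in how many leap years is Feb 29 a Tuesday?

Leap years in 2067–2114: 11 of them.
Feb 29 weekday advances by 5 (mod 7) from one leap year to the next four years later (or differs when a century non-leap intervenes).
Leap-day weekdays: 2068:Wed 2072:Mon 2076:Sat 2080:Thu 2084:Tue✓ 2088:Sun 2092:Fri 2096:Wed 2104:Fri 2108:Wed 2112:Mon
Tuesday: 2084 → 1.

1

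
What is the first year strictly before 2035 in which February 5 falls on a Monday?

2029

From one year to the next, a fixed date's weekday advances by 1, or by 2 when a Feb 29 lies between the two dates.
2035: February 5 is Monday.
2034: Sunday (−1)
2033: Saturday (−1)
2032: Thursday (−2)
2031: Wednesday (−1)
2030: Tuesday (−1)
2029: Monday (−1)
February 5 falls on a Monday in 2029.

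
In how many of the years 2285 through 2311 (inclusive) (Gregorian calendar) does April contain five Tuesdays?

April has 30 days; it has five Tuesdays when Tuesday falls among the first (month-length − 28) days — i.e. when April 1 is one of Tuesday/Monday.
April 1 by year: 2285:Wed 2286:Thu 2287:Fri 2288:Sun 2289:Mon✓ 2290:Tue✓ 2291:Wed 2292:Fri 2293:Sat 2294:Sun 2295:Mon✓ 2296:Wed 2297:Thu 2298:Fri 2299:Sat 2300:Sun 2301:Mon✓ 2302:Tue✓ 2303:Wed 2304:Fri 2305:Sat 2306:Sun 2307:Mon✓ 2308:Wed 2309:Thu 2310:Fri 2311:Sat
Years with five Tuesdays: 2289, 2290, 2295, 2301, 2302, 2307 → 6.

6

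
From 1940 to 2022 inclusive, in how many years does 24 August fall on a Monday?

12

Track 24 August's weekday year by year (advancing +1, or +2 across a Feb 29):
  1940: Sat  1941: Sun (+1)  1942: Mon (+1) ✓  1943: Tue (+1)  1944: Thu (+2)
  1945: Fri (+1)  1946: Sat (+1)  1947: Sun (+1)  1948: Tue (+2)  1949: Wed (+1)
  1950: Thu (+1)  1951: Fri (+1)  1952: Sun (+2)  1953: Mon (+1) ✓  … (55 more years) …
  2009: Mon (+1) ✓  2010: Tue (+1)  2011: Wed (+1)  2012: Fri (+2)  2013: Sat (+1)
  2014: Sun (+1)  2015: Mon (+1) ✓  2016: Wed (+2)  2017: Thu (+1)  2018: Fri (+1)
  2019: Sat (+1)  2020: Mon (+2) ✓  2021: Tue (+1)  2022: Wed (+1)
Monday years: 1942, 1953, 1959, 1964, 1970, 1981, 1987, 1992, 1998, 2009, 2015, 2020 — 12 in total.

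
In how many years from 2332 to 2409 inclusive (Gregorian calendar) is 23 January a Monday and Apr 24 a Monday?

Check each year's weekday for 23 January and Apr 24:
  2332: Sat/Sun  2333: Mon/Mon ✓  2334: Tue/Tue  2335: Wed/Wed  2336: Thu/Fri  2337: Sat/Sat  2338: Sun/Sun  2339: Mon/Mon ✓  2340: Tue/Wed  2341: Thu/Thu  2342: Fri/Fri  2343: Sat/Sat  2344: Sun/Mon  2345: Tue/Tue  …(50 more)…  2396: Tue/Wed  2397: Thu/Thu  2398: Fri/Fri  2399: Sat/Sat  2400: Sun/Mon  2401: Tue/Tue  2402: Wed/Wed  2403: Thu/Thu  2404: Fri/Sat  2405: Sun/Sun  2406: Mon/Mon ✓  2407: Tue/Tue  2408: Wed/Thu  2409: Fri/Fri
Both conditions hold in: 2333, 2339, 2350, 2361, 2367, 2378, 2389, 2395, 2406 — 9.

9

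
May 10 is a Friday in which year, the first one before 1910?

From one year to the next, a fixed date's weekday advances by 1, or by 2 when a Feb 29 lies between the two dates.
1910: May 10 is Tuesday.
1909: Monday (−1)
1908: Sunday (−1)
1907: Friday (−2)
May 10 falls on a Friday in 1907.

1907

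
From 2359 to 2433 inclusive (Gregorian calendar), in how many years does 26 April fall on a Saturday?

10

Track 26 April's weekday year by year (advancing +1, or +2 across a Feb 29):
  2359: Sun  2360: Tue (+2)  2361: Wed (+1)  2362: Thu (+1)  2363: Fri (+1)
  2364: Sun (+2)  2365: Mon (+1)  2366: Tue (+1)  2367: Wed (+1)  2368: Fri (+2)
  2369: Sat (+1) ✓  2370: Sun (+1)  2371: Mon (+1)  2372: Wed (+2)  … (47 more years) …
  2420: Sun (+2)  2421: Mon (+1)  2422: Tue (+1)  2423: Wed (+1)  2424: Fri (+2)
  2425: Sat (+1) ✓  2426: Sun (+1)  2427: Mon (+1)  2428: Wed (+2)  2429: Thu (+1)
  2430: Fri (+1)  2431: Sat (+1) ✓  2432: Mon (+2)  2433: Tue (+1)
Saturday years: 2369, 2375, 2380, 2386, 2397, 2403, 2408, 2414, 2425, 2431 — 10 in total.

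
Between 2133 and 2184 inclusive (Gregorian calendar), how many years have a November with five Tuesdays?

15

November has 30 days; it has five Tuesdays when Tuesday falls among the first (month-length − 28) days — i.e. when November 1 is one of Tuesday/Monday.
November 1 by year: 2133:Sun 2134:Mon✓ 2135:Tue✓ 2136:Thu 2137:Fri 2138:Sat 2139:Sun 2140:Tue✓ 2141:Wed 2142:Thu 2143:Fri 2144:Sun 2145:Mon✓ 2146:Tue✓ 2147:Wed …(22 more)… 2170:Thu 2171:Fri 2172:Sun 2173:Mon✓ 2174:Tue✓ 2175:Wed 2176:Fri 2177:Sat 2178:Sun 2179:Mon✓ 2180:Wed 2181:Thu 2182:Fri 2183:Sat 2184:Mon✓
Years with five Tuesdays: 2134, 2135, 2140, 2145, 2146, 2151, 2156, 2157, 2162, 2163, 2168, 2173, 2174, 2179, 2184 → 15.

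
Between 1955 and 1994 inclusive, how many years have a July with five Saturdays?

July has 31 days; it has five Saturdays when Saturday falls among the first (month-length − 28) days — i.e. when July 1 is one of Saturday/Friday/Thursday.
July 1 by year: 1955:Fri✓ 1956:Sun 1957:Mon 1958:Tue 1959:Wed 1960:Fri✓ 1961:Sat✓ 1962:Sun 1963:Mon 1964:Wed 1965:Thu✓ 1966:Fri✓ 1967:Sat✓ 1968:Mon 1969:Tue …(10 more)… 1980:Tue 1981:Wed 1982:Thu✓ 1983:Fri✓ 1984:Sun 1985:Mon 1986:Tue 1987:Wed 1988:Fri✓ 1989:Sat✓ 1990:Sun 1991:Mon 1992:Wed 1993:Thu✓ 1994:Fri✓
Years with five Saturdays: 1955, 1960, 1961, 1965, 1966, 1967, 1971, 1972, 1976, 1977, 1978, 1982, 1983, 1988, 1989, 1993, 1994 → 17.

17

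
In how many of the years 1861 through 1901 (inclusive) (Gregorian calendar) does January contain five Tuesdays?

January has 31 days; it has five Tuesdays when Tuesday falls among the first (month-length − 28) days — i.e. when January 1 is one of Tuesday/Monday/Sunday.
January 1 by year: 1861:Tue✓ 1862:Wed 1863:Thu 1864:Fri 1865:Sun✓ 1866:Mon✓ 1867:Tue✓ 1868:Wed 1869:Fri 1870:Sat 1871:Sun✓ 1872:Mon✓ 1873:Wed 1874:Thu 1875:Fri …(11 more)… 1887:Sat 1888:Sun✓ 1889:Tue✓ 1890:Wed 1891:Thu 1892:Fri 1893:Sun✓ 1894:Mon✓ 1895:Tue✓ 1896:Wed 1897:Fri 1898:Sat 1899:Sun✓ 1900:Mon✓ 1901:Tue✓
Years with five Tuesdays: 1861, 1865, 1866, 1867, 1871, 1872, 1877, 1878, 1882, 1883, 1884, 1888, 1889, 1893, 1894, 1895, 1899, 1900, 1901 → 19.

19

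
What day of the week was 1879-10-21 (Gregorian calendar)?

Tuesday

January 1, 1879 is a Wednesday.
October 21 is day 294 of the year, i.e. 293 days after Jan 1.
293 mod 7 = 6, so advance 6 weekdays from Wednesday: Tuesday.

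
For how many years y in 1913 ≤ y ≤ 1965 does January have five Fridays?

24

January has 31 days; it has five Fridays when Friday falls among the first (month-length − 28) days — i.e. when January 1 is one of Friday/Thursday/Wednesday.
January 1 by year: 1913:Wed✓ 1914:Thu✓ 1915:Fri✓ 1916:Sat 1917:Mon 1918:Tue 1919:Wed✓ 1920:Thu✓ 1921:Sat 1922:Sun 1923:Mon 1924:Tue 1925:Thu✓ 1926:Fri✓ 1927:Sat …(23 more)… 1951:Mon 1952:Tue 1953:Thu✓ 1954:Fri✓ 1955:Sat 1956:Sun 1957:Tue 1958:Wed✓ 1959:Thu✓ 1960:Fri✓ 1961:Sun 1962:Mon 1963:Tue 1964:Wed✓ 1965:Fri✓
Years with five Fridays: 1913, 1914, 1915, 1919, 1920, 1925, 1926, 1930, 1931, 1932, 1936, 1937, 1941, 1942, 1943, 1947, 1948, 1953, 1954, 1958, 1959, 1960, 1964, 1965 → 24.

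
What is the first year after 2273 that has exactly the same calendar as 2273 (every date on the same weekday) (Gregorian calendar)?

2279

Two years share a calendar iff Jan 1 falls on the same weekday and both are leap or both are common. 2273: Jan 1 is Wednesday, common year.
2274: Jan 1 Thursday, common
2275: Jan 1 Friday, common
2276: Jan 1 Saturday, leap
2277: Jan 1 Monday, common
2278: Jan 1 Tuesday, common
2279: Jan 1 Wednesday, common
2279 matches on both conditions.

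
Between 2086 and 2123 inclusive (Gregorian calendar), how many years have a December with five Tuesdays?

December has 31 days; it has five Tuesdays when Tuesday falls among the first (month-length − 28) days — i.e. when December 1 is one of Tuesday/Monday/Sunday.
December 1 by year: 2086:Sun✓ 2087:Mon✓ 2088:Wed 2089:Thu 2090:Fri 2091:Sat 2092:Mon✓ 2093:Tue✓ 2094:Wed 2095:Thu 2096:Sat 2097:Sun✓ 2098:Mon✓ 2099:Tue✓ 2100:Wed …(8 more)… 2109:Sun✓ 2110:Mon✓ 2111:Tue✓ 2112:Thu 2113:Fri 2114:Sat 2115:Sun✓ 2116:Tue✓ 2117:Wed 2118:Thu 2119:Fri 2120:Sun✓ 2121:Mon✓ 2122:Tue✓ 2123:Wed
Years with five Tuesdays: 2086, 2087, 2092, 2093, 2097, 2098, 2099, 2104, 2105, 2109, 2110, 2111, 2115, 2116, 2120, 2121, 2122 → 17.

17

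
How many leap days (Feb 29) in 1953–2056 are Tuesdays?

4

Leap years in 1953–2056: 26 of them.
Feb 29 weekday advances by 5 (mod 7) from one leap year to the next four years later (or differs when a century non-leap intervenes).
Leap-day weekdays: 1956:Wed 1960:Mon 1964:Sat 1968:Thu 1972:Tue✓ 1976:Sun 1980:Fri 1984:Wed 1988:Mon 1992:Sat 1996:Thu 2000:Tue✓ 2004:Sun 2008:Fri 2012:Wed 2016:Mon 2020:Sat 2024:Thu 2028:Tue✓ 2032:Sun 2036:Fri 2040:Wed 2044:Mon 2048:Sat 2052:Thu 2056:Tue✓
Tuesday: 1972, 2000, 2028, 2056 → 4.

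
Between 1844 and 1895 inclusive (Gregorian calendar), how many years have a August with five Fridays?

August has 31 days; it has five Fridays when Friday falls among the first (month-length − 28) days — i.e. when August 1 is one of Friday/Thursday/Wednesday.
August 1 by year: 1844:Thu✓ 1845:Fri✓ 1846:Sat 1847:Sun 1848:Tue 1849:Wed✓ 1850:Thu✓ 1851:Fri✓ 1852:Sun 1853:Mon 1854:Tue 1855:Wed✓ 1856:Fri✓ 1857:Sat 1858:Sun …(22 more)… 1881:Mon 1882:Tue 1883:Wed✓ 1884:Fri✓ 1885:Sat 1886:Sun 1887:Mon 1888:Wed✓ 1889:Thu✓ 1890:Fri✓ 1891:Sat 1892:Mon 1893:Tue 1894:Wed✓ 1895:Thu✓
Years with five Fridays: 1844, 1845, 1849, 1850, 1851, 1855, 1856, 1860, 1861, 1862, 1866, 1867, 1872, 1873, 1877, 1878, 1879, 1883, 1884, 1888, 1889, 1890, 1894, 1895 → 24.

24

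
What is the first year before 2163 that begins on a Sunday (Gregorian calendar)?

Jan 1 advances by 2 weekdays after a leap year and by 1 after a common year.
2163: Jan 1 is Saturday.
2162: Friday
2161: Thursday
2160: Tuesday (leap)
2159: Monday
2158: Sunday
2158 begins on a Sunday

2158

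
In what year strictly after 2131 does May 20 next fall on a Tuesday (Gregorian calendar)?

2132

From one year to the next, a fixed date's weekday advances by 1, or by 2 when a Feb 29 lies between the two dates.
2131: May 20 is Sunday.
2132: Tuesday (+2)
May 20 falls on a Tuesday in 2132.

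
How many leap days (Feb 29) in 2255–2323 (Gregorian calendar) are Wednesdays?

Leap years in 2255–2323: 16 of them.
Feb 29 weekday advances by 5 (mod 7) from one leap year to the next four years later (or differs when a century non-leap intervenes).
Leap-day weekdays: 2256:Fri 2260:Wed✓ 2264:Mon 2268:Sat 2272:Thu 2276:Tue 2280:Sun 2284:Fri 2288:Wed✓ 2292:Mon 2296:Sat 2304:Mon 2308:Sat 2312:Thu 2316:Tue 2320:Sun
Wednesday: 2260, 2288 → 2.

2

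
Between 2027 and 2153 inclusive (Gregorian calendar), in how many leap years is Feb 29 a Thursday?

Leap years in 2027–2153: 31 of them.
Feb 29 weekday advances by 5 (mod 7) from one leap year to the next four years later (or differs when a century non-leap intervenes).
Leap-day weekdays: 2028:Tue 2032:Sun 2036:Fri 2040:Wed 2044:Mon 2048:Sat 2052:Thu✓ 2056:Tue 2060:Sun 2064:Fri 2068:Wed 2072:Mon 2076:Sat …(5 more)… 2104:Fri 2108:Wed 2112:Mon 2116:Sat 2120:Thu✓ 2124:Tue 2128:Sun 2132:Fri 2136:Wed 2140:Mon 2144:Sat 2148:Thu✓ 2152:Tue
Thursday: 2052, 2080, 2120, 2148 → 4.

4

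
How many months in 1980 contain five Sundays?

A month of length L has five Sundays iff its first Sunday is on day ≤ L−28 (so day 1–3 in a 31-day month, 1–2 in a 30-day month, day 1 in a leap February).
Checking each month of 1980: Jan starts Tue (31d); Feb starts Fri (29d); Mar starts Sat (31d) ✓; Apr starts Tue (30d); May starts Thu (31d); Jun starts Sun (30d) ✓; Jul starts Tue (31d); Aug starts Fri (31d) ✓; Sep starts Mon (30d); Oct starts Wed (31d); Nov starts Sat (30d) ✓; Dec starts Mon (31d).
Five-Sunday months: March, June, August, November → 4.

4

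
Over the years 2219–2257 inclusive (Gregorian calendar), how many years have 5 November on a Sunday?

Track 5 November's weekday year by year (advancing +1, or +2 across a Feb 29):
  2219: Fri  2220: Sun (+2) ✓  2221: Mon (+1)  2222: Tue (+1)  2223: Wed (+1)
  2224: Fri (+2)  2225: Sat (+1)  2226: Sun (+1) ✓  2227: Mon (+1)  2228: Wed (+2)
  2229: Thu (+1)  2230: Fri (+1)  2231: Sat (+1)  2232: Mon (+2)  … (11 more years) …
  2244: Tue (+2)  2245: Wed (+1)  2246: Thu (+1)  2247: Fri (+1)  2248: Sun (+2) ✓
  2249: Mon (+1)  2250: Tue (+1)  2251: Wed (+1)  2252: Fri (+2)  2253: Sat (+1)
  2254: Sun (+1) ✓  2255: Mon (+1)  2256: Wed (+2)  2257: Thu (+1)
Sunday years: 2220, 2226, 2237, 2243, 2248, 2254 — 6 in total.

6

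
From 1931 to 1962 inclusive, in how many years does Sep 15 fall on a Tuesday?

5

Track Sep 15's weekday year by year (advancing +1, or +2 across a Feb 29):
  1931: Tue ✓  1932: Thu (+2)  1933: Fri (+1)  1934: Sat (+1)  1935: Sun (+1)
  1936: Tue (+2) ✓  1937: Wed (+1)  1938: Thu (+1)  1939: Fri (+1)  1940: Sun (+2)
  1941: Mon (+1)  1942: Tue (+1) ✓  1943: Wed (+1)  1944: Fri (+2)  … (4 more years) …
  1949: Thu (+1)  1950: Fri (+1)  1951: Sat (+1)  1952: Mon (+2)  1953: Tue (+1) ✓
  1954: Wed (+1)  1955: Thu (+1)  1956: Sat (+2)  1957: Sun (+1)  1958: Mon (+1)
  1959: Tue (+1) ✓  1960: Thu (+2)  1961: Fri (+1)  1962: Sat (+1)
Tuesday years: 1931, 1936, 1942, 1953, 1959 — 5 in total.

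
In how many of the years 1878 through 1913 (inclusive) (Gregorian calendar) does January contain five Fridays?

January has 31 days; it has five Fridays when Friday falls among the first (month-length − 28) days — i.e. when January 1 is one of Friday/Thursday/Wednesday.
January 1 by year: 1878:Tue 1879:Wed✓ 1880:Thu✓ 1881:Sat 1882:Sun 1883:Mon 1884:Tue 1885:Thu✓ 1886:Fri✓ 1887:Sat 1888:Sun 1889:Tue 1890:Wed✓ 1891:Thu✓ 1892:Fri✓ …(6 more)… 1899:Sun 1900:Mon 1901:Tue 1902:Wed✓ 1903:Thu✓ 1904:Fri✓ 1905:Sun 1906:Mon 1907:Tue 1908:Wed✓ 1909:Fri✓ 1910:Sat 1911:Sun 1912:Mon 1913:Wed✓
Years with five Fridays: 1879, 1880, 1885, 1886, 1890, 1891, 1892, 1896, 1897, 1902, 1903, 1904, 1908, 1909, 1913 → 15.

15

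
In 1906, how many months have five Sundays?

4

A month of length L has five Sundays iff its first Sunday is on day ≤ L−28 (so day 1–3 in a 31-day month, 1–2 in a 30-day month, day 1 in a leap February).
Checking each month of 1906: Jan starts Mon (31d); Feb starts Thu (28d); Mar starts Thu (31d); Apr starts Sun (30d) ✓; May starts Tue (31d); Jun starts Fri (30d); Jul starts Sun (31d) ✓; Aug starts Wed (31d); Sep starts Sat (30d) ✓; Oct starts Mon (31d); Nov starts Thu (30d); Dec starts Sat (31d) ✓.
Five-Sunday months: April, July, September, December → 4.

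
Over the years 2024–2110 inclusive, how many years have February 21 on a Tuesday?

12

Track February 21's weekday year by year (advancing +1, or +2 across a Feb 29):
  2024: Wed  2025: Fri (+2)  2026: Sat (+1)  2027: Sun (+1)  2028: Mon (+1)
  2029: Wed (+2)  2030: Thu (+1)  2031: Fri (+1)  2032: Sat (+1)  2033: Mon (+2)
  2034: Tue (+1) ✓  2035: Wed (+1)  2036: Thu (+1)  2037: Sat (+2)  … (59 more years) …
  2097: Thu (+2)  2098: Fri (+1)  2099: Sat (+1)  2100: Sun (+1)  2101: Mon (+1)
  2102: Tue (+1) ✓  2103: Wed (+1)  2104: Thu (+1)  2105: Sat (+2)  2106: Sun (+1)
  2107: Mon (+1)  2108: Tue (+1) ✓  2109: Thu (+2)  2110: Fri (+1)
Tuesday years: 2034, 2040, 2045, 2051, 2062, 2068, 2073, 2079, 2090, 2096, 2102, 2108 — 12 in total.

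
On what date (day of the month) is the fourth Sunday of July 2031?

July 1, 2031 is a Tuesday, so the first Sunday is the 6th.
The fourth Sunday is 6 + 21 = 27.

27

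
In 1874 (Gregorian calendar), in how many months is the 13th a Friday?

Check the 13th of each month of 1874: Jan 13: Tue, Feb 13: Fri, Mar 13: Fri, Apr 13: Mon, May 13: Wed, Jun 13: Sat, Jul 13: Mon, Aug 13: Thu, Sep 13: Sun, Oct 13: Tue, Nov 13: Fri, Dec 13: Sun.
Friday occurs in February, March, November — 3 months.

3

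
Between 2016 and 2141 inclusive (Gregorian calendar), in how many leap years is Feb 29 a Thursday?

4

Leap years in 2016–2141: 31 of them.
Feb 29 weekday advances by 5 (mod 7) from one leap year to the next four years later (or differs when a century non-leap intervenes).
Leap-day weekdays: 2016:Mon 2020:Sat 2024:Thu✓ 2028:Tue 2032:Sun 2036:Fri 2040:Wed 2044:Mon 2048:Sat 2052:Thu✓ 2056:Tue 2060:Sun 2064:Fri …(5 more)… 2088:Sun 2092:Fri 2096:Wed 2104:Fri 2108:Wed 2112:Mon 2116:Sat 2120:Thu✓ 2124:Tue 2128:Sun 2132:Fri 2136:Wed 2140:Mon
Thursday: 2024, 2052, 2080, 2120 → 4.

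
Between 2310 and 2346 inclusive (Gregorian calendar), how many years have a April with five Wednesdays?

April has 30 days; it has five Wednesdays when Wednesday falls among the first (month-length − 28) days — i.e. when April 1 is one of Wednesday/Tuesday.
April 1 by year: 2310:Fri 2311:Sat 2312:Mon 2313:Tue✓ 2314:Wed✓ 2315:Thu 2316:Sat 2317:Sun 2318:Mon 2319:Tue✓ 2320:Thu 2321:Fri 2322:Sat 2323:Sun 2324:Tue✓ …(7 more)… 2332:Fri 2333:Sat 2334:Sun 2335:Mon 2336:Wed✓ 2337:Thu 2338:Fri 2339:Sat 2340:Mon 2341:Tue✓ 2342:Wed✓ 2343:Thu 2344:Sat 2345:Sun 2346:Mon
Years with five Wednesdays: 2313, 2314, 2319, 2324, 2325, 2330, 2331, 2336, 2341, 2342 → 10.

10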